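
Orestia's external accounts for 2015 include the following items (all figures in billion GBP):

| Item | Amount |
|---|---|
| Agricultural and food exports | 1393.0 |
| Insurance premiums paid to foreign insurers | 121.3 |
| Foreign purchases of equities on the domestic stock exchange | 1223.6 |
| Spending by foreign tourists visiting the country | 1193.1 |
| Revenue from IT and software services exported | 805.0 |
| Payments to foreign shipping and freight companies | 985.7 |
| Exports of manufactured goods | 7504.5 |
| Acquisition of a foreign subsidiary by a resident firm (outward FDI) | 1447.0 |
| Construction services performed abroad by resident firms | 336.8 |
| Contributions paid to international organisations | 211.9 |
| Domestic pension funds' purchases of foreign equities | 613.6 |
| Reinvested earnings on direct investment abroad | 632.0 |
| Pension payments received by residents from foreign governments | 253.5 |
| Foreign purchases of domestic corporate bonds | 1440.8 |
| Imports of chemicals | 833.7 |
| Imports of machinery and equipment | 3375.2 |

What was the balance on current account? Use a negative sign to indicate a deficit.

6590.1

Goods: -3375.2 - 833.7 + 1393.0 + 7504.5 = 4688.6
Services: -121.3 - 985.7 + 336.8 + 1193.1 + 805.0 = 1227.9
Primary income: 632.0
Secondary income: -211.9 + 253.5 = 41.6
Current account = 4688.6 + 1227.9 + 632.0 + 41.6 = 6590.1
(Excluded from the current account — financial account: foreign purchases of equities on the domestic stock exchange 1223.6, acquisition of a foreign subsidiary by a resident firm (outward FDI) 1447.0, domestic pension funds' purchases of foreign equities 613.6, foreign purchases of domestic corporate bonds 1440.8.)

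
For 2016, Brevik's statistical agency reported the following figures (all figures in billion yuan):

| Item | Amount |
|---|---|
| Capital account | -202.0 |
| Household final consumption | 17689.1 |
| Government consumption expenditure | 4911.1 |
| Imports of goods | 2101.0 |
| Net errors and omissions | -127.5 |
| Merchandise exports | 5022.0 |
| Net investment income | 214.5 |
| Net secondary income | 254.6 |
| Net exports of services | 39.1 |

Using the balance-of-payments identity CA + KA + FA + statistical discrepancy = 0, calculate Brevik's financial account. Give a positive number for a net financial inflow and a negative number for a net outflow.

Goods balance = 5022.0 - 2101.0 = 2921.0
Services balance = 39.1
Trade balance (goods + services) = 2921.0 + 39.1 = 2960.1
Net primary income = 214.5
Net secondary income = 254.6
Current account = 2960.1 + 214.5 + 254.6 = 3429.2
Financial account = -(3429.2 + (-202.0) + (-127.5)) = -3099.7

-3099.7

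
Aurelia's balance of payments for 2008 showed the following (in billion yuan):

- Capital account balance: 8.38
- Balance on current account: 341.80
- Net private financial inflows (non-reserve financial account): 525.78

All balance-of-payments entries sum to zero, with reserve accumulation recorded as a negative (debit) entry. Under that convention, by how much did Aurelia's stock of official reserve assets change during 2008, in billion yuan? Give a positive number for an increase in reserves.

Official reserve transactions balance = -(341.80 + 8.38 + 525.78) = -875.96
An accumulation of reserves is recorded as a debit (negative entry), so the change in the stock of reserves is the negative of that balance.
Change in official reserves = -(-875.96) = 875.96

875.96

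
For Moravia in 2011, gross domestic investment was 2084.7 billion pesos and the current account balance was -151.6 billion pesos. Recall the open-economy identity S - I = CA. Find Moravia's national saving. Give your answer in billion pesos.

S - I = CA (net lending to the rest of the world).
S = I + CA = 2084.7 + (-151.6) = 1933.1

1933.1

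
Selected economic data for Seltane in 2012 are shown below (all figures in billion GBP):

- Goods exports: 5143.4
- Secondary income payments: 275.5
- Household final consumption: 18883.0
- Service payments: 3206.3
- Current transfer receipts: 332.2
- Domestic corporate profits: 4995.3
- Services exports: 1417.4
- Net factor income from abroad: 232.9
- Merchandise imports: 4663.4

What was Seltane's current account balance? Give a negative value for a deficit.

-1019.3

Goods balance = 5143.4 - 4663.4 = 480.0
Services balance = 1417.4 - 3206.3 = -1788.9
Trade balance (goods + services) = 480.0 + (-1788.9) = -1308.9
Net primary income = 232.9
Net secondary income = 332.2 - 275.5 = 56.7
Current account = -1308.9 + 232.9 + 56.7 = -1019.3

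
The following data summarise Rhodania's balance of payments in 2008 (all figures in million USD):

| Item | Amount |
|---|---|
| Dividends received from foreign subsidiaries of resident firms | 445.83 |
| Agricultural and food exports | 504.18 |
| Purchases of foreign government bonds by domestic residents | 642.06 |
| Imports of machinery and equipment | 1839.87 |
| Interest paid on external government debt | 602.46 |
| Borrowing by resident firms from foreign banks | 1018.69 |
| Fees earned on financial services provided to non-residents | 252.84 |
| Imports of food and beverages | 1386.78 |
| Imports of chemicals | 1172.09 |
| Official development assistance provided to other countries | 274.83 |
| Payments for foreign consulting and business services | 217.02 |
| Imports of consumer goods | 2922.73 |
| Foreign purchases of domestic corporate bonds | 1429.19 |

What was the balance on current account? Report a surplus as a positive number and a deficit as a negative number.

-7212.93

Goods: -2922.73 - 1172.09 - 1839.87 - 1386.78 + 504.18 = -6817.29
Services: 252.84 - 217.02 = 35.82
Primary income: -602.46 + 445.83 = -156.63
Secondary income: -274.83
Current account = (-6817.29) + 35.82 + (-156.63) + (-274.83) = -7212.93
(Excluded from the current account — financial account: purchases of foreign government bonds by domestic residents 642.06, borrowing by resident firms from foreign banks 1018.69, foreign purchases of domestic corporate bonds 1429.19.)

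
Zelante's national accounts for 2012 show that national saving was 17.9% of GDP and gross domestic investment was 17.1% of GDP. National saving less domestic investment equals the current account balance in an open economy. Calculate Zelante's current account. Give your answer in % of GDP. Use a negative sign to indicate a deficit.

CA = S - I = 17.9 - 17.1 = 0.8

0.8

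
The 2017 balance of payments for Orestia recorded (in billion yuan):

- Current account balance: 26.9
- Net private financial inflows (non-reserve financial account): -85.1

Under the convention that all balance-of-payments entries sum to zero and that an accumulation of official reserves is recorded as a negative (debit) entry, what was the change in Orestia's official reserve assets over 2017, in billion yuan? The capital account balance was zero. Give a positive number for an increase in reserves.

-58.2

Official reserve transactions balance = -(26.9 + (-85.1)) = 58.2
An accumulation of reserves is recorded as a debit (negative entry), so the change in the stock of reserves is the negative of that balance.
Change in official reserves = -(58.2) = -58.2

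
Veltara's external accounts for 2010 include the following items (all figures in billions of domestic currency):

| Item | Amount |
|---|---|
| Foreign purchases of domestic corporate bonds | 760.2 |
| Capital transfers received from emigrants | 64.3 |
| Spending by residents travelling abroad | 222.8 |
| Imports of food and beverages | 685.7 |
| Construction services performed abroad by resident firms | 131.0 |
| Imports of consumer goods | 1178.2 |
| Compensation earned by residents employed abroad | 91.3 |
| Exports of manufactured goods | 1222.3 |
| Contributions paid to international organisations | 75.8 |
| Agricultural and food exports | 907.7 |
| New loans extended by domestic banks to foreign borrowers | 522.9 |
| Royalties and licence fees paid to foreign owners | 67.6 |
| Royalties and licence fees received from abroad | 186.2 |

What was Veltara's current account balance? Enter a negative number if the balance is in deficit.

Goods: 1222.3 + 907.7 - 685.7 - 1178.2 = 266.1
Services: -67.6 + 186.2 - 222.8 + 131.0 = 26.8
Primary income: 91.3
Secondary income: -75.8
Current account = 266.1 + 26.8 + 91.3 + (-75.8) = 308.4
(Excluded from the current account — financial account: foreign purchases of domestic corporate bonds 760.2, new loans extended by domestic banks to foreign borrowers 522.9; capital account: capital transfers received from emigrants 64.3.)

308.4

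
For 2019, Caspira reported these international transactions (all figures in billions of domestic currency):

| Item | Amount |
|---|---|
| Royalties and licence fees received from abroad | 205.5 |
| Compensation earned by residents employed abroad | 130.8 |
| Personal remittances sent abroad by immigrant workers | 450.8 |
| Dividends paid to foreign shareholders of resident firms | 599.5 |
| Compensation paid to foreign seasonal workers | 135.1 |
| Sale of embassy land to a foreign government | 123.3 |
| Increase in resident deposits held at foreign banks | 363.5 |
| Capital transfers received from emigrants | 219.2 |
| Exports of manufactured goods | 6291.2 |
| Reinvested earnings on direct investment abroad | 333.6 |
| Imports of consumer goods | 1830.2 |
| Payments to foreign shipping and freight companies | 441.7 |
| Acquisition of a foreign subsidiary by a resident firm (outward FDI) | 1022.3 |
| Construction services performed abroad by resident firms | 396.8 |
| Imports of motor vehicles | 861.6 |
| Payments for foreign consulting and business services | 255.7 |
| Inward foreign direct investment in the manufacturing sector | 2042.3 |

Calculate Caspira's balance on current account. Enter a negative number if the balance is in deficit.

2783.3

Goods: -861.6 - 1830.2 + 6291.2 = 3599.4
Services: -255.7 + 396.8 - 441.7 + 205.5 = -95.1
Primary income: -599.5 - 135.1 + 333.6 + 130.8 = -270.2
Secondary income: -450.8
Current account = 3599.4 + (-95.1) + (-270.2) + (-450.8) = 2783.3
(Excluded from the current account — capital account: sale of embassy land to a foreign government 123.3, capital transfers received from emigrants 219.2; financial account: increase in resident deposits held at foreign banks 363.5, acquisition of a foreign subsidiary by a resident firm (outward FDI) 1022.3, inward foreign direct investment in the manufacturing sector 2042.3.)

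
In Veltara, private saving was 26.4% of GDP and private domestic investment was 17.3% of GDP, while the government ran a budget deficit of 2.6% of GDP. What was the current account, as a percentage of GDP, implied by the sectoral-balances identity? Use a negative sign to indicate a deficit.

6.5

By the sectoral-balances identity, CA = (S_private - I) + (T - G).
Private balance = 26.4 - 17.3 = 9.1
Government balance (T - G) = -2.6
CA = 9.1 + (-2.6) = 6.5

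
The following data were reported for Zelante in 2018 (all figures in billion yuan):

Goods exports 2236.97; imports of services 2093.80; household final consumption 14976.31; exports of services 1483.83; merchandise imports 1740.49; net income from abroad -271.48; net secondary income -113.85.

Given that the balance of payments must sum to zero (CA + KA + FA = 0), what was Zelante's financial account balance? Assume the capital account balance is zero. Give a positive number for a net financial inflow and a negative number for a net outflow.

Goods balance = 2236.97 - 1740.49 = 496.48
Services balance = 1483.83 - 2093.80 = -609.97
Trade balance (goods + services) = 496.48 + (-609.97) = -113.49
Net primary income = -271.48
Net secondary income = -113.85
Current account = -113.49 + (-271.48) + (-113.85) = -498.82
Financial account = -(-498.82) = 498.82

498.82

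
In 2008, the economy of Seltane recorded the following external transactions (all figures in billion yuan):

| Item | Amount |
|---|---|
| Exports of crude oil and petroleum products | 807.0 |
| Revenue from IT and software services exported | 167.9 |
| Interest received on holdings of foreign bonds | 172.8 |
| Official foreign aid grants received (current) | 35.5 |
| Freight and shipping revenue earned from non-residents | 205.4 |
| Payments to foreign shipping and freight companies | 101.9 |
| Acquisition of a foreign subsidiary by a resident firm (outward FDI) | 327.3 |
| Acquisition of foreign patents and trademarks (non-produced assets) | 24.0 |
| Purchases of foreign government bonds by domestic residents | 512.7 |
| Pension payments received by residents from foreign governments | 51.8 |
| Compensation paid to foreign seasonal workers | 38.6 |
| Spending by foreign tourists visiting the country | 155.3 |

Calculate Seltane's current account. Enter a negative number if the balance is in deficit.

Goods: 807.0
Services: 167.9 - 101.9 + 205.4 + 155.3 = 426.7
Primary income: -38.6 + 172.8 = 134.2
Secondary income: 51.8 + 35.5 = 87.3
Current account = 807.0 + 426.7 + 134.2 + 87.3 = 1455.2
(Excluded from the current account — financial account: acquisition of a foreign subsidiary by a resident firm (outward FDI) 327.3, purchases of foreign government bonds by domestic residents 512.7; capital account: acquisition of foreign patents and trademarks (non-produced assets) 24.0.)

1455.2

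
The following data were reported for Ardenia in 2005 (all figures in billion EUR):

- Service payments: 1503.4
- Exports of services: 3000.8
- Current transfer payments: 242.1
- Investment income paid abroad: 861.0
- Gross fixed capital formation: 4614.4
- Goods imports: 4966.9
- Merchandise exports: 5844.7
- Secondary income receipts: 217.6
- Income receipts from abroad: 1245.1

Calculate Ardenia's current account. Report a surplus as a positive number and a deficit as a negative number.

2734.8

Goods balance = 5844.7 - 4966.9 = 877.8
Services balance = 3000.8 - 1503.4 = 1497.4
Trade balance (goods + services) = 877.8 + 1497.4 = 2375.2
Net primary income = 1245.1 - 861.0 = 384.1
Net secondary income = 217.6 - 242.1 = -24.5
Current account = 2375.2 + 384.1 + (-24.5) = 2734.8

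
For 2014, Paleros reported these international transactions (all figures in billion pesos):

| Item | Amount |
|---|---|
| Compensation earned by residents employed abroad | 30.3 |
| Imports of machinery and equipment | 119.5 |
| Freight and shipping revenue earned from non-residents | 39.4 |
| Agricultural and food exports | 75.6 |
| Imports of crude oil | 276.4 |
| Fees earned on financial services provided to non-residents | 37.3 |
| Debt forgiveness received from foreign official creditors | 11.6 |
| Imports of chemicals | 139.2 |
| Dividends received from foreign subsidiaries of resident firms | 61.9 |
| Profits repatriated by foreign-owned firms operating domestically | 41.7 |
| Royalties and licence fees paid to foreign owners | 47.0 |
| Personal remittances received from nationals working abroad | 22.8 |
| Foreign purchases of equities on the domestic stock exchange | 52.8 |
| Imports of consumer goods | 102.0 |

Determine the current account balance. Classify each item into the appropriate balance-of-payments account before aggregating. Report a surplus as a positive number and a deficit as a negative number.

-458.5

Goods: -102.0 - 119.5 - 276.4 + 75.6 - 139.2 = -561.5
Services: 39.4 + 37.3 - 47.0 = 29.7
Primary income: 61.9 + 30.3 - 41.7 = 50.5
Secondary income: 22.8
Current account = (-561.5) + 29.7 + 50.5 + 22.8 = -458.5
(Excluded from the current account — capital account: debt forgiveness received from foreign official creditors 11.6; financial account: foreign purchases of equities on the domestic stock exchange 52.8.)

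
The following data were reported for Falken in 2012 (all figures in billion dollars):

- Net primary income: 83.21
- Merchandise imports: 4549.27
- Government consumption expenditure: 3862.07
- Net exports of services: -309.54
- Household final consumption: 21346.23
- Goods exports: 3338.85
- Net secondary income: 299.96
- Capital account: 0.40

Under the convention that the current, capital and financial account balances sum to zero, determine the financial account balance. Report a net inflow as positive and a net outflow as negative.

Goods balance = 3338.85 - 4549.27 = -1210.42
Services balance = -309.54
Trade balance (goods + services) = -1210.42 + (-309.54) = -1519.96
Net primary income = 83.21
Net secondary income = 299.96
Current account = -1519.96 + 83.21 + 299.96 = -1136.79
Financial account = -(-1136.79 + 0.40) = 1136.39

1136.39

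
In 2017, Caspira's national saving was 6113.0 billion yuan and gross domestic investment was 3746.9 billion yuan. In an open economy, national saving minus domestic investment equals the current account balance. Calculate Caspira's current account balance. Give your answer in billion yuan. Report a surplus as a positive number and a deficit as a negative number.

CA = S - I = 6113.0 - 3746.9 = 2366.1

2366.1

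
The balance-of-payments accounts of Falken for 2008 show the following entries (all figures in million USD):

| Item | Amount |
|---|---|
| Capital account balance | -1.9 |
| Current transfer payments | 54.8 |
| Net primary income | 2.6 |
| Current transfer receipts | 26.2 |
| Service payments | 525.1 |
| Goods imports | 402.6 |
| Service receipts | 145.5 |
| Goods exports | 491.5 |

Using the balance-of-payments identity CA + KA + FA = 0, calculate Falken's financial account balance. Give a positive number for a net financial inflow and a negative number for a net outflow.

318.6

Goods balance = 491.5 - 402.6 = 88.9
Services balance = 145.5 - 525.1 = -379.6
Trade balance (goods + services) = 88.9 + (-379.6) = -290.7
Net primary income = 2.6
Net secondary income = 26.2 - 54.8 = -28.6
Current account = -290.7 + 2.6 + (-28.6) = -316.7
Financial account = -(-316.7 + (-1.9)) = 318.6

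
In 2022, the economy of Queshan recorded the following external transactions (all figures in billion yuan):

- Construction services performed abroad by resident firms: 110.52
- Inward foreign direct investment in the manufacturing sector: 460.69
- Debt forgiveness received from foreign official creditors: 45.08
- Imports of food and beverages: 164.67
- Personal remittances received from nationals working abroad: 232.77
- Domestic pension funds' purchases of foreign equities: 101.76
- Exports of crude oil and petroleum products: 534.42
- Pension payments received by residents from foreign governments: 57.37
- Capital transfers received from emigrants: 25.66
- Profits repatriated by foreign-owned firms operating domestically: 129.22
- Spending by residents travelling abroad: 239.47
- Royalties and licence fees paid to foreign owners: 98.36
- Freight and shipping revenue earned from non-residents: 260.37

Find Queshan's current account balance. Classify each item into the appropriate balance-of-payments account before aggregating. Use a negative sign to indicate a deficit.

563.73

Goods: 534.42 - 164.67 = 369.75
Services: 110.52 + 260.37 - 239.47 - 98.36 = 33.06
Primary income: -129.22
Secondary income: 57.37 + 232.77 = 290.14
Current account = 369.75 + 33.06 + (-129.22) + 290.14 = 563.73
(Excluded from the current account — financial account: inward foreign direct investment in the manufacturing sector 460.69, domestic pension funds' purchases of foreign equities 101.76; capital account: debt forgiveness received from foreign official creditors 45.08, capital transfers received from emigrants 25.66.)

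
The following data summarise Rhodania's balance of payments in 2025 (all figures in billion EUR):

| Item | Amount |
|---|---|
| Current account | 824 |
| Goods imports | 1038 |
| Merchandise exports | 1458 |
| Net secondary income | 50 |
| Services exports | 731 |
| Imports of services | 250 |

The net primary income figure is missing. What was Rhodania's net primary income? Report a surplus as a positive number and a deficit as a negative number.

Current account = goods balance + services balance + net primary income + net secondary income
Sum of the known components = 951
Net primary income = CA - (known components) = 824 - 951 = -127

-127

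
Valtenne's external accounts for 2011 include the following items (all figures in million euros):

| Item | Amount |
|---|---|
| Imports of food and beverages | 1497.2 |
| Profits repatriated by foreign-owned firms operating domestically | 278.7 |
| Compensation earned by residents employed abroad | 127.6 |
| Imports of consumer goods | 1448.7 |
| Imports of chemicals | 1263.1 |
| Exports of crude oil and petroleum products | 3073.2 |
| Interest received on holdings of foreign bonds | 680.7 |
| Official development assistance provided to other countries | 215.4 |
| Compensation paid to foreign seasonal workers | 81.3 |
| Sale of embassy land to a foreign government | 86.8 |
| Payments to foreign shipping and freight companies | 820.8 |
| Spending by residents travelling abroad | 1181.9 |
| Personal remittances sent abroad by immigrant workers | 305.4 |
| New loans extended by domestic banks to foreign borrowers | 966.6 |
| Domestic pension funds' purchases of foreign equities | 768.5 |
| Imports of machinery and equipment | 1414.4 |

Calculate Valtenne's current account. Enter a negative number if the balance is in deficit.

Goods: 3073.2 - 1263.1 - 1497.2 - 1448.7 - 1414.4 = -2550.2
Services: -1181.9 - 820.8 = -2002.7
Primary income: 127.6 - 278.7 - 81.3 + 680.7 = 448.3
Secondary income: -215.4 - 305.4 = -520.8
Current account = (-2550.2) + (-2002.7) + 448.3 + (-520.8) = -4625.4
(Excluded from the current account — capital account: sale of embassy land to a foreign government 86.8; financial account: new loans extended by domestic banks to foreign borrowers 966.6, domestic pension funds' purchases of foreign equities 768.5.)

-4625.4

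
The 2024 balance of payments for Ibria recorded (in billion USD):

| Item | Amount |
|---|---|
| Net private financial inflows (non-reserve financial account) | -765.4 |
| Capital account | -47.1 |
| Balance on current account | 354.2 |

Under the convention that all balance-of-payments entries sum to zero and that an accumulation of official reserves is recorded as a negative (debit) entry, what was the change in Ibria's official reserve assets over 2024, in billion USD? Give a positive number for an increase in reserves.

-458.3

Official reserve transactions balance = -(354.2 + (-47.1) + (-765.4)) = 458.3
An accumulation of reserves is recorded as a debit (negative entry), so the change in the stock of reserves is the negative of that balance.
Change in official reserves = -(458.3) = -458.3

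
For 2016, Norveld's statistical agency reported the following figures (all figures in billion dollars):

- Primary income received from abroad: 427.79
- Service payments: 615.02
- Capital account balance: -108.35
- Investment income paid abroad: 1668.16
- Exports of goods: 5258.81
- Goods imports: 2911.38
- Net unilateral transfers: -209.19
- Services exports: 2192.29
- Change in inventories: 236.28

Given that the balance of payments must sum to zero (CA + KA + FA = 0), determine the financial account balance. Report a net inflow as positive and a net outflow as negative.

Goods balance = 5258.81 - 2911.38 = 2347.43
Services balance = 2192.29 - 615.02 = 1577.27
Trade balance (goods + services) = 2347.43 + 1577.27 = 3924.70
Net primary income = 427.79 - 1668.16 = -1240.37
Net secondary income = -209.19
Current account = 3924.70 + (-1240.37) + (-209.19) = 2475.14
Financial account = -(2475.14 + (-108.35)) = -2366.79

-2366.79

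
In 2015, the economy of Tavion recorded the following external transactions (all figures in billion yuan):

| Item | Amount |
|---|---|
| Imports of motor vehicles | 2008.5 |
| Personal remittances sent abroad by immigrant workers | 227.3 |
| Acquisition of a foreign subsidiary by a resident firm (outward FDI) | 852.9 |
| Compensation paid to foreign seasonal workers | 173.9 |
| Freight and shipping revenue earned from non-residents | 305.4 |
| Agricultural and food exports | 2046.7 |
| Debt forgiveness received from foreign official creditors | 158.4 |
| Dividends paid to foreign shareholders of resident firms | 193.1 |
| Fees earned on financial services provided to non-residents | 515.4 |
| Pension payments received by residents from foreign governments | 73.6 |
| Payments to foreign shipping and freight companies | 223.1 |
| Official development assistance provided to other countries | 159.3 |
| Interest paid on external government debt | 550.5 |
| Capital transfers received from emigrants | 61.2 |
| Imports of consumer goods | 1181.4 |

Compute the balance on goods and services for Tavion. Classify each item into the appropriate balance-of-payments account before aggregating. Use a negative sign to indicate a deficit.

-545.5

Goods: -2008.5 - 1181.4 + 2046.7 = -1143.2
Services: -223.1 + 305.4 + 515.4 = 597.7
Trade balance = -1143.2 + 597.7 = -545.5
(Excluded from the trade balance — secondary income: personal remittances sent abroad by immigrant workers 227.3, pension payments received by residents from foreign governments 73.6, official development assistance provided to other countries 159.3; financial account: acquisition of a foreign subsidiary by a resident firm (outward FDI) 852.9; primary income: compensation paid to foreign seasonal workers 173.9, dividends paid to foreign shareholders of resident firms 193.1, interest paid on external government debt 550.5; capital account: debt forgiveness received from foreign official creditors 158.4, capital transfers received from emigrants 61.2.)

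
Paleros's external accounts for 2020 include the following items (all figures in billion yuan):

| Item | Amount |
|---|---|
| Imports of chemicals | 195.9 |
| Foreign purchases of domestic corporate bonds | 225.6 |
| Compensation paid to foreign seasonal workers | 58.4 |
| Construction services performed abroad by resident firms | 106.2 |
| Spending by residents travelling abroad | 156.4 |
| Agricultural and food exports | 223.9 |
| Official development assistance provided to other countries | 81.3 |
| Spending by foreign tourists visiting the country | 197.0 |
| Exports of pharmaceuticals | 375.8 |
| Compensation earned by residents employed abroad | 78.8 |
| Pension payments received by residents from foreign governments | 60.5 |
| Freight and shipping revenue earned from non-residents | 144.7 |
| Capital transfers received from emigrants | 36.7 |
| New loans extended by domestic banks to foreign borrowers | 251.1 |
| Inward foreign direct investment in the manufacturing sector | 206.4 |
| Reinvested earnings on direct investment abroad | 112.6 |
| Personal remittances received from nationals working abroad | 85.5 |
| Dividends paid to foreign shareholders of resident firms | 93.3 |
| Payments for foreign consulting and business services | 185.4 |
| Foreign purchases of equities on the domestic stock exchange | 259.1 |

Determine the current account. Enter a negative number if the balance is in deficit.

614.3

Goods: -195.9 + 223.9 + 375.8 = 403.8
Services: 144.7 - 185.4 - 156.4 + 106.2 + 197.0 = 106.1
Primary income: 78.8 - 93.3 + 112.6 - 58.4 = 39.7
Secondary income: 60.5 + 85.5 - 81.3 = 64.7
Current account = 403.8 + 106.1 + 39.7 + 64.7 = 614.3
(Excluded from the current account — financial account: foreign purchases of domestic corporate bonds 225.6, new loans extended by domestic banks to foreign borrowers 251.1, inward foreign direct investment in the manufacturing sector 206.4, foreign purchases of equities on the domestic stock exchange 259.1; capital account: capital transfers received from emigrants 36.7.)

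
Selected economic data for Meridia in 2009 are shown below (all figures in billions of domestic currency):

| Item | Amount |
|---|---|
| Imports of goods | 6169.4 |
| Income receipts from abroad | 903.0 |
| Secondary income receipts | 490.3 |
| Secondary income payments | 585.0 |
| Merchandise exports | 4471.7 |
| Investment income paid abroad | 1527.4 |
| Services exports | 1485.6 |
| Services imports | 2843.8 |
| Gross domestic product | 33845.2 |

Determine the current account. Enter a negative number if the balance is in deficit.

Goods balance = 4471.7 - 6169.4 = -1697.7
Services balance = 1485.6 - 2843.8 = -1358.2
Trade balance (goods + services) = -1697.7 + (-1358.2) = -3055.9
Net primary income = 903.0 - 1527.4 = -624.4
Net secondary income = 490.3 - 585.0 = -94.7
Current account = -3055.9 + (-624.4) + (-94.7) = -3775.0

-3775.0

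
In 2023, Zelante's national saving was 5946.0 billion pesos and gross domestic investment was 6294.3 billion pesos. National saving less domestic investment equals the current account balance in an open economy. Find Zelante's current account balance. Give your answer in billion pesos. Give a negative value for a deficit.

-348.3

CA = S - I = 5946.0 - 6294.3 = -348.3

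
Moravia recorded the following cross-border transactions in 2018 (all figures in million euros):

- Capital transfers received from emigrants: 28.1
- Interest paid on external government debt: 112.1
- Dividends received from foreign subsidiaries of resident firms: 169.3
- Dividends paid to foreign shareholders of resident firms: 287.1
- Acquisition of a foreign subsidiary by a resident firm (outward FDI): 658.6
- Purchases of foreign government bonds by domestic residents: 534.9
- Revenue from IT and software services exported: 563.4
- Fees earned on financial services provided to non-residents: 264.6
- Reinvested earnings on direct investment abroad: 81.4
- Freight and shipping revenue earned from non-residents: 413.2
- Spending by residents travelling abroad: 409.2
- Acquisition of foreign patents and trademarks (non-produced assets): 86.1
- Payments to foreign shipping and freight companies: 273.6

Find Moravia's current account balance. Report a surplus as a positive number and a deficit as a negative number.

Services: 413.2 - 273.6 + 563.4 + 264.6 - 409.2 = 558.4
Primary income: 81.4 + 169.3 - 112.1 - 287.1 = -148.5
Current account = 558.4 + (-148.5) = 409.9
(Excluded from the current account — capital account: capital transfers received from emigrants 28.1, acquisition of foreign patents and trademarks (non-produced assets) 86.1; financial account: acquisition of a foreign subsidiary by a resident firm (outward FDI) 658.6, purchases of foreign government bonds by domestic residents 534.9.)

409.9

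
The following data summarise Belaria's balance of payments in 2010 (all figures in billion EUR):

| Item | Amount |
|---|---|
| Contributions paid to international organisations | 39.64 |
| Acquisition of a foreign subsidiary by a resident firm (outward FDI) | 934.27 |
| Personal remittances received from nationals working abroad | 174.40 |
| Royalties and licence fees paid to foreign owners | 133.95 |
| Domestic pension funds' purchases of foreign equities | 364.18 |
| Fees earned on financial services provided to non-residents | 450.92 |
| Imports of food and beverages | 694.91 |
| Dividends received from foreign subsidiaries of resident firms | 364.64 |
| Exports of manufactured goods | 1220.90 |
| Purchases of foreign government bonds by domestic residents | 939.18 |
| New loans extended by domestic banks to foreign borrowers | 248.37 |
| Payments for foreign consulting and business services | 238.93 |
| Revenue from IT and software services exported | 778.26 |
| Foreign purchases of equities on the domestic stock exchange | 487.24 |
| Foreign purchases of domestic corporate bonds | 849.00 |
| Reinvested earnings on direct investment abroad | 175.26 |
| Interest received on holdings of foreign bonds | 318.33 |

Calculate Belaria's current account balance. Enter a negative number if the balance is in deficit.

Goods: 1220.90 - 694.91 = 525.99
Services: 778.26 - 238.93 + 450.92 - 133.95 = 856.30
Primary income: 364.64 + 175.26 + 318.33 = 858.23
Secondary income: 174.40 - 39.64 = 134.76
Current account = 525.99 + 856.30 + 858.23 + 134.76 = 2375.28
(Excluded from the current account — financial account: acquisition of a foreign subsidiary by a resident firm (outward FDI) 934.27, domestic pension funds' purchases of foreign equities 364.18, purchases of foreign government bonds by domestic residents 939.18, new loans extended by domestic banks to foreign borrowers 248.37, foreign purchases of equities on the domestic stock exchange 487.24, foreign purchases of domestic corporate bonds 849.00.)

2375.28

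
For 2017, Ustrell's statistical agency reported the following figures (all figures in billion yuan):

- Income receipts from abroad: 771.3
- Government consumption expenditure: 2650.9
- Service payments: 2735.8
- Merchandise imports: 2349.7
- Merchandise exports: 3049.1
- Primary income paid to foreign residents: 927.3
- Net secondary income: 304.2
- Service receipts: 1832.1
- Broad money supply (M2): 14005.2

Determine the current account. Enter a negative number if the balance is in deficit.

Goods balance = 3049.1 - 2349.7 = 699.4
Services balance = 1832.1 - 2735.8 = -903.7
Trade balance (goods + services) = 699.4 + (-903.7) = -204.3
Net primary income = 771.3 - 927.3 = -156.0
Net secondary income = 304.2
Current account = -204.3 + (-156.0) + 304.2 = -56.1

-56.1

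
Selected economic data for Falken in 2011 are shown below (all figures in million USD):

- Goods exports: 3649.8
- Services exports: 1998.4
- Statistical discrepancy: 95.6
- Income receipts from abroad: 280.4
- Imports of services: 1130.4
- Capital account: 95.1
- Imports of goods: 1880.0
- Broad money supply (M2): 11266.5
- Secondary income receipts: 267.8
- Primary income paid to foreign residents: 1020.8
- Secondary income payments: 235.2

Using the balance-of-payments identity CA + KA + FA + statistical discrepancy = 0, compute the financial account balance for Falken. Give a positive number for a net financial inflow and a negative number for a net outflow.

Goods balance = 3649.8 - 1880.0 = 1769.8
Services balance = 1998.4 - 1130.4 = 868.0
Trade balance (goods + services) = 1769.8 + 868.0 = 2637.8
Net primary income = 280.4 - 1020.8 = -740.4
Net secondary income = 267.8 - 235.2 = 32.6
Current account = 2637.8 + (-740.4) + 32.6 = 1930.0
Financial account = -(1930.0 + 95.1 + 95.6) = -2120.7

-2120.7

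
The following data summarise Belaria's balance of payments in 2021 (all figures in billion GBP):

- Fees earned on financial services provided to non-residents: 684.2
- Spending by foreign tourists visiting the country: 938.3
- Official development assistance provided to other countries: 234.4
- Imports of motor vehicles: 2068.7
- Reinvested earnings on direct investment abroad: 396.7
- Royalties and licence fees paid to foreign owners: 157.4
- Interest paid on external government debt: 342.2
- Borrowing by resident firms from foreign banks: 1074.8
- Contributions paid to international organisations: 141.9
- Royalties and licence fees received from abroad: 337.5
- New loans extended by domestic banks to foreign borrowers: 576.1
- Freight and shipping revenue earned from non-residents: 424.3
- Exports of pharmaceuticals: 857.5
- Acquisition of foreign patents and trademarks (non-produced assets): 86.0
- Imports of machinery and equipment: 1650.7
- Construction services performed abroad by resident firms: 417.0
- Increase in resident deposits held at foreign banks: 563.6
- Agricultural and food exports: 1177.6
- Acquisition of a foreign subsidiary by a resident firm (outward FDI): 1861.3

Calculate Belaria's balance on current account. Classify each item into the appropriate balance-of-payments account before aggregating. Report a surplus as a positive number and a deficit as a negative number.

Goods: -2068.7 + 1177.6 + 857.5 - 1650.7 = -1684.3
Services: 417.0 + 424.3 - 157.4 + 684.2 + 938.3 + 337.5 = 2643.9
Primary income: 396.7 - 342.2 = 54.5
Secondary income: -141.9 - 234.4 = -376.3
Current account = (-1684.3) + 2643.9 + 54.5 + (-376.3) = 637.8
(Excluded from the current account — financial account: borrowing by resident firms from foreign banks 1074.8, new loans extended by domestic banks to foreign borrowers 576.1, increase in resident deposits held at foreign banks 563.6, acquisition of a foreign subsidiary by a resident firm (outward FDI) 1861.3; capital account: acquisition of foreign patents and trademarks (non-produced assets) 86.0.)

637.8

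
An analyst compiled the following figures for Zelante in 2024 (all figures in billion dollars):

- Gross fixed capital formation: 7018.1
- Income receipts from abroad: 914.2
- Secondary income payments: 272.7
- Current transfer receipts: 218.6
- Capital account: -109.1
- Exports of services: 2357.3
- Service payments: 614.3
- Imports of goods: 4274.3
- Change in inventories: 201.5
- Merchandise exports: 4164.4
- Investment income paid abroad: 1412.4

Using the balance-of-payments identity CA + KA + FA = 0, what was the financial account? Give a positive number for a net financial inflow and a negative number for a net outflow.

-971.7

Goods balance = 4164.4 - 4274.3 = -109.9
Services balance = 2357.3 - 614.3 = 1743.0
Trade balance (goods + services) = -109.9 + 1743.0 = 1633.1
Net primary income = 914.2 - 1412.4 = -498.2
Net secondary income = 218.6 - 272.7 = -54.1
Current account = 1633.1 + (-498.2) + (-54.1) = 1080.8
Financial account = -(1080.8 + (-109.1)) = -971.7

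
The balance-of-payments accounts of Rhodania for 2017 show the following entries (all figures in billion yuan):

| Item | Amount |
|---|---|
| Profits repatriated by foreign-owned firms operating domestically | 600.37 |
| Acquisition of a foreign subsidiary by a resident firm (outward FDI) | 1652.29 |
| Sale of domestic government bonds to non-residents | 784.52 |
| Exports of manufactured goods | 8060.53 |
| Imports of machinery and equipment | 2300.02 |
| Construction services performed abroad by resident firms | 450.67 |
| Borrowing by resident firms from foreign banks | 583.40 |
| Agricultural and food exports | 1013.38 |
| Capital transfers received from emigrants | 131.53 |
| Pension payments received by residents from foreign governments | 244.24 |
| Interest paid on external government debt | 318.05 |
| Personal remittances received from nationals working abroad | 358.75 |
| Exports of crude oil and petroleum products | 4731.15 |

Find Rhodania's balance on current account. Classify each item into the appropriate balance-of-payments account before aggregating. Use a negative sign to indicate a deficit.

11640.28

Goods: 4731.15 - 2300.02 + 8060.53 + 1013.38 = 11505.04
Services: 450.67
Primary income: -318.05 - 600.37 = -918.42
Secondary income: 358.75 + 244.24 = 602.99
Current account = 11505.04 + 450.67 + (-918.42) + 602.99 = 11640.28
(Excluded from the current account — financial account: acquisition of a foreign subsidiary by a resident firm (outward FDI) 1652.29, sale of domestic government bonds to non-residents 784.52, borrowing by resident firms from foreign banks 583.40; capital account: capital transfers received from emigrants 131.53.)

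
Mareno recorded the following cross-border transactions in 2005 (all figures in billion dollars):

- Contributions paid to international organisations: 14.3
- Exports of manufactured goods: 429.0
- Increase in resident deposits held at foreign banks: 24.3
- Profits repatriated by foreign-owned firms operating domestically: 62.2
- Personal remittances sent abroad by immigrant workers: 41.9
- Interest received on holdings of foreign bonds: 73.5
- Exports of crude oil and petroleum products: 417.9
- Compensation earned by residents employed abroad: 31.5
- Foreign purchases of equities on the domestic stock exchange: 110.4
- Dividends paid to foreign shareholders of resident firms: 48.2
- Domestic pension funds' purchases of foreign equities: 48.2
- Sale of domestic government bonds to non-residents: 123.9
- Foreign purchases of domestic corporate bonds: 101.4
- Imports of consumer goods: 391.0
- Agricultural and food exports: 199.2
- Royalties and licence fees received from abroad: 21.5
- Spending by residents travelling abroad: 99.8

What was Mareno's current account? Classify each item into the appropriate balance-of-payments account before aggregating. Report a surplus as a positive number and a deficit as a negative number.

Goods: -391.0 + 199.2 + 429.0 + 417.9 = 655.1
Services: -99.8 + 21.5 = -78.3
Primary income: 31.5 - 48.2 - 62.2 + 73.5 = -5.4
Secondary income: -14.3 - 41.9 = -56.2
Current account = 655.1 + (-78.3) + (-5.4) + (-56.2) = 515.2
(Excluded from the current account — financial account: increase in resident deposits held at foreign banks 24.3, foreign purchases of equities on the domestic stock exchange 110.4, domestic pension funds' purchases of foreign equities 48.2, sale of domestic government bonds to non-residents 123.9, foreign purchases of domestic corporate bonds 101.4.)

515.2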